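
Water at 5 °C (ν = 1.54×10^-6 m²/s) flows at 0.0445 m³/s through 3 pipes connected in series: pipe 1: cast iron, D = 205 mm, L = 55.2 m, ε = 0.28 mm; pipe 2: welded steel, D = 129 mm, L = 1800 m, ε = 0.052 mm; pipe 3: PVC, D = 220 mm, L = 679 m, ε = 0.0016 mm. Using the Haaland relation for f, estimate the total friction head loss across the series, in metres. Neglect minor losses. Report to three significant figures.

Pipe 1: V = 1.348 m/s, Re = 1.79×10^5, ε/D = 0.00137, f = 0.02238, h_1 = f(L/D)V²/2g = 0.5582 m
Pipe 2: V = 3.405 m/s, Re = 2.85×10^5, ε/D = 4.03×10^-4, f = 0.01756, h_2 = f(L/D)V²/2g = 144.7 m
Pipe 3: V = 1.171 m/s, Re = 1.67×10^5, ε/D = 7.27×10^-6, f = 0.01609, h_3 = f(L/D)V²/2g = 3.469 m
Series → Q common, losses add: H = Σh = 148.8 m

H ≈ 149 m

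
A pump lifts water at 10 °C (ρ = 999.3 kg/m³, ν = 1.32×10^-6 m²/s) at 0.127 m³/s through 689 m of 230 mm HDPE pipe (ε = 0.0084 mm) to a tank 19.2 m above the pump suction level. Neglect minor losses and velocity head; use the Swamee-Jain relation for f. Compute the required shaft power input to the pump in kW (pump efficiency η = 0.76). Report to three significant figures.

V = 4Q/(πD²) = 3.057 m/s; Re = 5.33×10^5; ε/D = 3.65×10^-5; f = 0.01352
h_f = f(L/D)V²/2g = 19.29 m
Total head H = z + h_f = 19.2 + 19.29 = 38.49 m
P_hyd = ρgQH = 999.3·9.81·0.127·38.49 = 47.92 kW
P_shaft = P_hyd/η = 47.92/0.76 = 63.06 kW

P_shaft ≈ 63.1 kW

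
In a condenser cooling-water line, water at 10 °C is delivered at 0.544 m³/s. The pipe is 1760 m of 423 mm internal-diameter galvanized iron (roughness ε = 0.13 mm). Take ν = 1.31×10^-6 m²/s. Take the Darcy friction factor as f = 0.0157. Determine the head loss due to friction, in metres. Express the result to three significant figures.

V = 4Q/(πD²) = 4·0.544/(π·0.423²) = 3.871 m/s
h_f = f(L/D)V²/(2g) = 0.01570·(1760/0.423)·3.871²/(2·9.81) = 49.89 m

h_f ≈ 49.9 m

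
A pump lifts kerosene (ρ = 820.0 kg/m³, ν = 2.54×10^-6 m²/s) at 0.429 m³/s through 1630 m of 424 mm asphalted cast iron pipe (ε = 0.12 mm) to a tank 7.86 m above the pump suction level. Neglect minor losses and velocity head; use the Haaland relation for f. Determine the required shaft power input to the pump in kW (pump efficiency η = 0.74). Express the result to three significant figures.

P_shaft ≈ 172 kW

V = 4Q/(πD²) = 3.038 m/s; Re = 5.07×10^5; ε/D = 2.83×10^-4; f = 0.01600
h_f = f(L/D)V²/2g = 28.94 m
Total head H = z + h_f = 7.86 + 28.94 = 36.80 m
P_hyd = ρgQH = 820.0·9.81·0.429·36.80 = 127.0 kW
P_shaft = P_hyd/η = 127.0/0.74 = 171.6 kW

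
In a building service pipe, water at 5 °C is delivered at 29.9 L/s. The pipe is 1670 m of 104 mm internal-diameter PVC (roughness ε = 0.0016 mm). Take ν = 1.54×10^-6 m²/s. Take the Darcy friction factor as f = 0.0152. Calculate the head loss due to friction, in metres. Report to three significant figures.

V = 4Q/(πD²) = 4·0.0299/(π·0.104²) = 3.520 m/s
h_f = f(L/D)V²/(2g) = 0.01520·(1670/0.104)·3.520²/(2·9.81) = 154.1 m

h_f ≈ 154 m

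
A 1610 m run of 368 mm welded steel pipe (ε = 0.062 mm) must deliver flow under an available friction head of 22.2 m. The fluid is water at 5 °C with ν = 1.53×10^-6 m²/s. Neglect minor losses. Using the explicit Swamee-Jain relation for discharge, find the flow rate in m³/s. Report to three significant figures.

Q ≈ 0.276 m³/s

Swamee-Jain (Type II): Q = -0.965·√(gD⁵h_f/L)·ln[ε/(3.7D) + √(3.17ν²L/(gD³h_f))]
√(gD⁵h_f/L) = √(9.81·0.368⁵·22.2/1610) = 0.03021
ε/(3.7D) = 4.55×10^-5; √(3.17ν²L/(gD³h_f)) = 3.32×10^-5
Q = -0.965·0.03021·ln(7.871×10^-5) = 0.2755 m³/s
Check: V = 2.59 m/s, Re = 6.23×10^5, f = 0.01491, h_f = 22.3 m ≈ 22.2 m ✓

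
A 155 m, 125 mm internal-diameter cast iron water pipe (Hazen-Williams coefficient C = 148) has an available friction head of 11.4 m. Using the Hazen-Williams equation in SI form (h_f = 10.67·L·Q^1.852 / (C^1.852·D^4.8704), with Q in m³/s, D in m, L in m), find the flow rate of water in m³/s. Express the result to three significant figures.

Q ≈ 0.0425 m³/s

Rearranging: Q = [h_f·C^1.852·D^4.8704 / (10.67·L)]^(1/1.852)
Q = [11.4·148^1.852·0.125^4.8704 / (10.67·155)]^0.540 = 0.04248 m³/s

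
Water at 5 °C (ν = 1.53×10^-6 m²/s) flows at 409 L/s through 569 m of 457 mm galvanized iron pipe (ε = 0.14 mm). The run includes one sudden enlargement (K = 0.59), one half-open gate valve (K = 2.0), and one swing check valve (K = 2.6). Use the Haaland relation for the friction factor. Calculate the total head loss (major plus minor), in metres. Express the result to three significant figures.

H_L ≈ 7.90 m

V = 4Q/(πD²) = 2.493 m/s; V²/2g = 0.3169 m
Re = 7.45×10^5, ε/D = 3.06×10^-4 → f = 0.01585 (Haaland)
Major: h_f = f(L/D)·V²/2g = 0.01585·1245·0.3169 = 6.255 m
Minor: ΣK = 5.19; h_m = ΣK·V²/2g = 1.645 m
Total H_L = 6.255 + 1.645 = 7.900 m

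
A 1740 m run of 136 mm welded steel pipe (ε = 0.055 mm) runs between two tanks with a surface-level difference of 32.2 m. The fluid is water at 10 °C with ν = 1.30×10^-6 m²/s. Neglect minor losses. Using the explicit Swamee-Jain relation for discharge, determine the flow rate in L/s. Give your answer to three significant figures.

Q ≈ 23.7 L/s

Swamee-Jain (Type II): Q = -0.965·√(gD⁵h_f/L)·ln[ε/(3.7D) + √(3.17ν²L/(gD³h_f))]
√(gD⁵h_f/L) = √(9.81·0.136⁵·32.2/1740) = 0.002906
ε/(3.7D) = 1.09×10^-4; √(3.17ν²L/(gD³h_f)) = 1.08×10^-4
Q = -0.965·0.002906·ln(2.176×10^-4) = 0.02365 m³/s
Check: V = 1.63 m/s, Re = 1.70×10^5, f = 0.01872, h_f = 32.4 m ≈ 32.2 m ✓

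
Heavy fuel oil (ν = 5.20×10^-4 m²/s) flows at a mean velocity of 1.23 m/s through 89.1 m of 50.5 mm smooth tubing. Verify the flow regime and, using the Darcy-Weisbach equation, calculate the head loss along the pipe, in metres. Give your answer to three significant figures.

Re = VD/ν = 1.23·0.05050/5.20×10^-4 = 119 → laminar (Re < 2300)
f = 64/Re = 0.5358
h_f = f(L/D)V²/(2g) = 0.5358·(89.1/0.05050)·1.23²/(2·9.81) = 72.89 m

h_f ≈ 72.9 m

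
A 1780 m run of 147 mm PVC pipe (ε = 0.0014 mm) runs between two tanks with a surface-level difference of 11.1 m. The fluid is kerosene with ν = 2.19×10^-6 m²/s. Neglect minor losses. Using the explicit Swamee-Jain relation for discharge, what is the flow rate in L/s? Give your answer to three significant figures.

Q ≈ 16.2 L/s

Swamee-Jain (Type II): Q = -0.965·√(gD⁵h_f/L)·ln[ε/(3.7D) + √(3.17ν²L/(gD³h_f))]
√(gD⁵h_f/L) = √(9.81·0.147⁵·11.1/1780) = 0.002049
ε/(3.7D) = 2.57×10^-6; √(3.17ν²L/(gD³h_f)) = 2.80×10^-4
Q = -0.965·0.002049·ln(2.823×10^-4) = 0.01616 m³/s
Check: V = 0.952 m/s, Re = 6.39×10^4, f = 0.01970, h_f = 11.0 m ≈ 11.1 m ✓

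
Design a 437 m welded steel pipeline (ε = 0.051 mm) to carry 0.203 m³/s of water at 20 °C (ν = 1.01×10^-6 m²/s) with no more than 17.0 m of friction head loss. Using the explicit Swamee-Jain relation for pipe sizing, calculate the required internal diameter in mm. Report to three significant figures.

Swamee-Jain (Type III): D = 0.66·[ε^1.25·(LQ²/(gh_f))^4.75 + ν·Q^9.4·(L/(gh_f))^5.2]^0.04
LQ²/(gh_f) = 0.1080; L/(gh_f) = 2.620
Term 1 = ε^1.25·(…)^4.75 = 1.10×10^-10; Term 2 = ν·Q^9.4·(…)^5.2 = 4.68×10^-11
D = 0.66·(1.10×10^-10 + 4.68×10^-11)^0.04 = 0.2675 m = 268 mm
Check: V = 3.61 m/s, Re = 9.56×10^5, f = 0.01471, h_f = 16.0 m ≈ 17.0 m ✓

D ≈ 268 mm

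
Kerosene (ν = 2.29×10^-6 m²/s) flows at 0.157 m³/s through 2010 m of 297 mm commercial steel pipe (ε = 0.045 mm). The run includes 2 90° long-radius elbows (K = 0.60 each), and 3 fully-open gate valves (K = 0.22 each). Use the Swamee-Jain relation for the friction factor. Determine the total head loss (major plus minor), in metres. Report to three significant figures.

H_L ≈ 28.7 m

V = 4Q/(πD²) = 2.266 m/s; V²/2g = 0.2618 m
Re = 2.94×10^5, ε/D = 1.52×10^-4 → f = 0.01595 (Swamee-Jain)
Major: h_f = f(L/D)·V²/2g = 0.01595·6768·0.2618 = 28.25 m
Minor: ΣK = 1.86; h_m = ΣK·V²/2g = 0.4869 m
Total H_L = 28.25 + 0.4869 = 28.73 m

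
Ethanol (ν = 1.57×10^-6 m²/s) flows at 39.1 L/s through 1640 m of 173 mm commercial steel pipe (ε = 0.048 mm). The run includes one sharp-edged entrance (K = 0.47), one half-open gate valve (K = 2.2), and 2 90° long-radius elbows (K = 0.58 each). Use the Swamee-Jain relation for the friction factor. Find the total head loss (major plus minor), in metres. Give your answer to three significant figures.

H_L ≈ 24.4 m

V = 4Q/(πD²) = 1.663 m/s; V²/2g = 0.1410 m
Re = 1.83×10^5, ε/D = 2.77×10^-4 → f = 0.01783 (Swamee-Jain)
Major: h_f = f(L/D)·V²/2g = 0.01783·9480·0.1410 = 23.84 m
Minor: ΣK = 3.83; h_m = ΣK·V²/2g = 0.5401 m
Total H_L = 23.84 + 0.5401 = 24.38 m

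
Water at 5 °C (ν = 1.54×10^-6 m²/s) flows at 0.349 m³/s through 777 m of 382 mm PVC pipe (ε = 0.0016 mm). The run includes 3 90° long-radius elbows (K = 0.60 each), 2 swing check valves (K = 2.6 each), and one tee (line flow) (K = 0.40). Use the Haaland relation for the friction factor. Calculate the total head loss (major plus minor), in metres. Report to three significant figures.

V = 4Q/(πD²) = 3.045 m/s; V²/2g = 0.4726 m
Re = 7.55×10^5, ε/D = 4.19×10^-6 → f = 0.01221 (Haaland)
Major: h_f = f(L/D)·V²/2g = 0.01221·2034·0.4726 = 11.74 m
Minor: ΣK = 7.40; h_m = ΣK·V²/2g = 3.497 m
Total H_L = 11.74 + 3.497 = 15.24 m

H_L ≈ 15.2 m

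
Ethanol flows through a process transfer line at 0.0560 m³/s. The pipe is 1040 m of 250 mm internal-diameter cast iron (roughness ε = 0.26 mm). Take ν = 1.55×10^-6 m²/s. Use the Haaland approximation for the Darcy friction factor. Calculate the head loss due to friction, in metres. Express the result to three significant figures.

V = 4Q/(πD²) = 4·0.0560/(π·0.250²) = 1.141 m/s
Re = VD/ν = 1.141·0.250/1.55×10^-6 = 1.84×10^5 → turbulent
ε/D = 0.26/250 = 0.00104
Haaland: f = 0.02117
h_f = f(L/D)V²/(2g) = 0.02117·(1040/0.250)·1.141²/(2·9.81) = 5.841 m

h_f ≈ 5.84 m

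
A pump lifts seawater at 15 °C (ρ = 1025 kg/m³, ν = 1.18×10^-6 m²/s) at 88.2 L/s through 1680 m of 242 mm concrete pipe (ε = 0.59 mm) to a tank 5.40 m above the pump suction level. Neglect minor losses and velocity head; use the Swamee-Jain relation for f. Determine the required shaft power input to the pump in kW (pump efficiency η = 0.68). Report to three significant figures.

P_shaft ≈ 49.9 kW

V = 4Q/(πD²) = 1.918 m/s; Re = 3.93×10^5; ε/D = 0.00244; f = 0.02523
h_f = f(L/D)V²/2g = 32.83 m
Total head H = z + h_f = 5.40 + 32.83 = 38.23 m
P_hyd = ρgQH = 1025·9.81·0.0882·38.23 = 33.91 kW
P_shaft = P_hyd/η = 33.91/0.68 = 49.86 kW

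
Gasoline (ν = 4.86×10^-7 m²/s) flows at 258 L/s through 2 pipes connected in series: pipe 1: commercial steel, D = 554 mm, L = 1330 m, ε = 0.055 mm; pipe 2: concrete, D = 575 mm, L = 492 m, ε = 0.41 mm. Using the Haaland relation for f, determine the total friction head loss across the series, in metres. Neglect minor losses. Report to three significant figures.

H ≈ 2.63 m

Pipe 1: V = 1.070 m/s, Re = 1.22×10^6, ε/D = 9.93×10^-5, f = 0.01311, h_1 = f(L/D)V²/2g = 1.838 m
Pipe 2: V = 0.9936 m/s, Re = 1.18×10^6, ε/D = 7.13×10^-4, f = 0.01844, h_2 = f(L/D)V²/2g = 0.7939 m
Series → Q common, losses add: H = Σh = 2.632 m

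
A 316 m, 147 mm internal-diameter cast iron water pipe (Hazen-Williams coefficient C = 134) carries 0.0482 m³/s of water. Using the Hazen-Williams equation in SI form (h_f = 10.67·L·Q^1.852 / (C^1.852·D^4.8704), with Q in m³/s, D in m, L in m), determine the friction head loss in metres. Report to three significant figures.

h_f ≈ 16.0 m

h_f = 10.67·316·0.0482^1.852 / (134^1.852·0.147^4.8704) = 16.03 m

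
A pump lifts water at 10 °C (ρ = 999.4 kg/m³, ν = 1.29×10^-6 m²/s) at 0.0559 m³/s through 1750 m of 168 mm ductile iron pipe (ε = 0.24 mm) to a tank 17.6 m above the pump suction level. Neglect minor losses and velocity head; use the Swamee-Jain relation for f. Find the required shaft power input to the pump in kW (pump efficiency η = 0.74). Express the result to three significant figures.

V = 4Q/(πD²) = 2.522 m/s; Re = 3.28×10^5; ε/D = 0.00143; f = 0.02230
h_f = f(L/D)V²/2g = 75.28 m
Total head H = z + h_f = 17.6 + 75.28 = 92.88 m
P_hyd = ρgQH = 999.4·9.81·0.0559·92.88 = 50.91 kW
P_shaft = P_hyd/η = 50.91/0.74 = 68.79 kW

P_shaft ≈ 68.8 kW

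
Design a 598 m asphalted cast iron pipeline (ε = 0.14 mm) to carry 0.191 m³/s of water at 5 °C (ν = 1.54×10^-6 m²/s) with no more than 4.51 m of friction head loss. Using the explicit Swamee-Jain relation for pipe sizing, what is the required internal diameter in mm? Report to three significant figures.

D ≈ 375 mm

Swamee-Jain (Type III): D = 0.66·[ε^1.25·(LQ²/(gh_f))^4.75 + ν·Q^9.4·(L/(gh_f))^5.2]^0.04
LQ²/(gh_f) = 0.4931; L/(gh_f) = 13.52
Term 1 = ε^1.25·(…)^4.75 = 5.30×10^-7; Term 2 = ν·Q^9.4·(…)^5.2 = 2.04×10^-7
D = 0.66·(5.30×10^-7 + 2.04×10^-7)^0.04 = 0.3751 m = 375 mm
Check: V = 1.73 m/s, Re = 4.21×10^5, f = 0.01711, h_f = 4.15 m ≈ 4.51 m ✓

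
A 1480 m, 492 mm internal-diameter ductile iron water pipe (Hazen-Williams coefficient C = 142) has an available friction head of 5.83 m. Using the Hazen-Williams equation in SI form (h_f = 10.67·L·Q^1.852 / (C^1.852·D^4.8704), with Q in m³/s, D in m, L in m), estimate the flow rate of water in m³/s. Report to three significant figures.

Q ≈ 0.308 m³/s

Rearranging: Q = [h_f·C^1.852·D^4.8704 / (10.67·L)]^(1/1.852)
Q = [5.83·142^1.852·0.492^4.8704 / (10.67·1480)]^0.540 = 0.3081 m³/s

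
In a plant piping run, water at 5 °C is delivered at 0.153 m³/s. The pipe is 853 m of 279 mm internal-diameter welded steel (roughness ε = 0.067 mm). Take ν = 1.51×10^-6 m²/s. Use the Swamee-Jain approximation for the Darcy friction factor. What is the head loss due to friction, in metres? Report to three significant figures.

h_f ≈ 15.6 m

V = 4Q/(πD²) = 4·0.153/(π·0.279²) = 2.503 m/s
Re = VD/ν = 2.503·0.279/1.51×10^-6 = 4.62×10^5 → turbulent
ε/D = 0.067/279 = 2.40×10^-4
Swamee-Jain: f = 0.01597
h_f = f(L/D)V²/(2g) = 0.01597·(853/0.279)·2.503²/(2·9.81) = 15.59 m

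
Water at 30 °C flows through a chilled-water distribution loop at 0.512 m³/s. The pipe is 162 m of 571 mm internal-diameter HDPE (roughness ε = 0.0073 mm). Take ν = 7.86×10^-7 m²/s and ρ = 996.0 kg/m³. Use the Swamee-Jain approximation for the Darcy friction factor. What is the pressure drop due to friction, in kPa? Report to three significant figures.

V = 4Q/(πD²) = 4·0.512/(π·0.571²) = 1.999 m/s
Re = VD/ν = 1.999·0.571/7.86×10^-7 = 1.45×10^6 → turbulent
ε/D = 0.0073/571 = 1.28×10^-5
Swamee-Jain: f = 0.01130
h_f = f(L/D)V²/(2g) = 0.01130·(162/0.571)·1.999²/(2·9.81) = 0.6532 m
Δp = ρg·h_f = 996.0·9.81·0.6532 = 6.383 kPa

Δp ≈ 6.38 kPa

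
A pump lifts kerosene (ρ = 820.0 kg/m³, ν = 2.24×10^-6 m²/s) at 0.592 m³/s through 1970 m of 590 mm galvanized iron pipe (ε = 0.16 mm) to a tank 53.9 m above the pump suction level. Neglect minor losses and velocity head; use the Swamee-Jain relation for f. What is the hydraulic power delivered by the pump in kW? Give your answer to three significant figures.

V = 4Q/(πD²) = 2.165 m/s; Re = 5.70×10^5; ε/D = 2.71×10^-4; f = 0.01599
h_f = f(L/D)V²/2g = 12.76 m
Total head H = z + h_f = 53.9 + 12.76 = 66.66 m
P_hyd = ρgQH = 820.0·9.81·0.592·66.66 = 317.4 kW

P_hyd ≈ 317 kW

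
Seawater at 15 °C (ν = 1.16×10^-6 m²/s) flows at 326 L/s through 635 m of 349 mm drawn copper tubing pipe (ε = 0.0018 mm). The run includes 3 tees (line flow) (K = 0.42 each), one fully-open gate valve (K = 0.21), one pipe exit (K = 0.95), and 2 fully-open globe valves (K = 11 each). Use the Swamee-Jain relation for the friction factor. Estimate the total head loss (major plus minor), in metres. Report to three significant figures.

V = 4Q/(πD²) = 3.408 m/s; V²/2g = 0.5919 m
Re = 1.03×10^6, ε/D = 5.16×10^-6 → f = 0.01169 (Swamee-Jain)
Major: h_f = f(L/D)·V²/2g = 0.01169·1819·0.5919 = 12.59 m
Minor: ΣK = 24.4; h_m = ΣK·V²/2g = 14.45 m
Total H_L = 12.59 + 14.45 = 27.04 m

H_L ≈ 27.0 m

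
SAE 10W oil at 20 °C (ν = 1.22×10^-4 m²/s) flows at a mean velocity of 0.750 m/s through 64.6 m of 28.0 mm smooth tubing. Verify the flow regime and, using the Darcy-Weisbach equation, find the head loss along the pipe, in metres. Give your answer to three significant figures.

h_f ≈ 24.6 m

Re = VD/ν = 0.750·0.02800/1.22×10^-4 = 172 → laminar (Re < 2300)
f = 64/Re = 0.3718
h_f = f(L/D)V²/(2g) = 0.3718·(64.6/0.02800)·0.750²/(2·9.81) = 24.59 m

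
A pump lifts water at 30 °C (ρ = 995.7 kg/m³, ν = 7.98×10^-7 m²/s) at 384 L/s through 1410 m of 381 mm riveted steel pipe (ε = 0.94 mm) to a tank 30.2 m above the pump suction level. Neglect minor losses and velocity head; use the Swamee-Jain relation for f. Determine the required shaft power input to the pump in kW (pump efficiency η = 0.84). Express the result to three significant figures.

V = 4Q/(πD²) = 3.368 m/s; Re = 1.61×10^6; ε/D = 0.00247; f = 0.02493
h_f = f(L/D)V²/2g = 53.36 m
Total head H = z + h_f = 30.2 + 53.36 = 83.56 m
P_hyd = ρgQH = 995.7·9.81·0.384·83.56 = 313.4 kW
P_shaft = P_hyd/η = 313.4/0.84 = 373.1 kW

P_shaft ≈ 373 kW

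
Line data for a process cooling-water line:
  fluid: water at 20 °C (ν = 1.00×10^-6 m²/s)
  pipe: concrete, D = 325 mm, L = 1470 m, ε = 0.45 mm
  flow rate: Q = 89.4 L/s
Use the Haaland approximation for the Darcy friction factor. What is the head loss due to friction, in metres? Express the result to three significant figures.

V = 4Q/(πD²) = 4·0.0894/(π·0.325²) = 1.078 m/s
Re = VD/ν = 1.078·0.325/1.00×10^-6 = 3.50×10^5 → turbulent
ε/D = 0.45/325 = 0.00138
Haaland: f = 0.02192
h_f = f(L/D)V²/(2g) = 0.02192·(1470/0.325)·1.078²/(2·9.81) = 5.868 m

h_f ≈ 5.87 m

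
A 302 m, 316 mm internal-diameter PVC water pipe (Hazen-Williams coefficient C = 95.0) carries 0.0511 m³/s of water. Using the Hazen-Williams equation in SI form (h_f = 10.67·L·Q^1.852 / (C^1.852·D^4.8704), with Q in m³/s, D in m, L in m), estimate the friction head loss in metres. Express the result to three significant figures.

h_f = 10.67·302·0.0511^1.852 / (95.0^1.852·0.316^4.8704) = 0.7765 m

h_f ≈ 0.777 m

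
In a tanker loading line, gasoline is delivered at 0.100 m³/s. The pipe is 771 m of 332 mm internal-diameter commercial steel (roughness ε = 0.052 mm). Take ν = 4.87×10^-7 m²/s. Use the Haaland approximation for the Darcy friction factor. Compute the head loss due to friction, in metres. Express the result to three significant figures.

V = 4Q/(πD²) = 4·0.100/(π·0.332²) = 1.155 m/s
Re = VD/ν = 1.155·0.332/4.87×10^-7 = 7.87×10^5 → turbulent
ε/D = 0.052/332 = 1.57×10^-4
Haaland: f = 0.01432
h_f = f(L/D)V²/(2g) = 0.01432·(771/0.332)·1.155²/(2·9.81) = 2.261 m

h_f ≈ 2.26 m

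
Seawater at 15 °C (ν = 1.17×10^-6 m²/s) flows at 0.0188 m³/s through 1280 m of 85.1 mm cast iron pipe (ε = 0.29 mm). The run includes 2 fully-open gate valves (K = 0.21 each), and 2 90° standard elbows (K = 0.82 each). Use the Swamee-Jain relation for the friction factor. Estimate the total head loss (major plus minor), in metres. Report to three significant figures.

H_L ≈ 234 m

V = 4Q/(πD²) = 3.305 m/s; V²/2g = 0.5568 m
Re = 2.40×10^5, ε/D = 0.00341 → f = 0.02781 (Swamee-Jain)
Major: h_f = f(L/D)·V²/2g = 0.02781·15041·0.5568 = 232.9 m
Minor: ΣK = 2.06; h_m = ΣK·V²/2g = 1.147 m
Total H_L = 232.9 + 1.147 = 234.0 m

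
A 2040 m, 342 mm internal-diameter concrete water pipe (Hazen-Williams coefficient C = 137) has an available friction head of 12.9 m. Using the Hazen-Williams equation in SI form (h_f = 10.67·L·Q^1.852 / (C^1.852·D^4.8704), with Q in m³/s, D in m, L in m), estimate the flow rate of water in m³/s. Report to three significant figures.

Q ≈ 0.147 m³/s

Rearranging: Q = [h_f·C^1.852·D^4.8704 / (10.67·L)]^(1/1.852)
Q = [12.9·137^1.852·0.342^4.8704 / (10.67·2040)]^0.540 = 0.1475 m³/s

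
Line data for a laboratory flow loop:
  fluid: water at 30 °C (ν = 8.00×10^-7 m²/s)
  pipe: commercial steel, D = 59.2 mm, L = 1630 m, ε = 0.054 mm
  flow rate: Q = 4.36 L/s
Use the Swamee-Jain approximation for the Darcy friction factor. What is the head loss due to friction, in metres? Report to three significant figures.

h_f ≈ 76.4 m

V = 4Q/(πD²) = 4·0.00436/(π·0.0592²) = 1.584 m/s
Re = VD/ν = 1.584·0.0592/8.00×10^-7 = 1.17×10^5 → turbulent
ε/D = 0.054/59.2 = 9.12×10^-4
Swamee-Jain: f = 0.02171
h_f = f(L/D)V²/(2g) = 0.02171·(1630/0.0592)·1.584²/(2·9.81) = 76.43 m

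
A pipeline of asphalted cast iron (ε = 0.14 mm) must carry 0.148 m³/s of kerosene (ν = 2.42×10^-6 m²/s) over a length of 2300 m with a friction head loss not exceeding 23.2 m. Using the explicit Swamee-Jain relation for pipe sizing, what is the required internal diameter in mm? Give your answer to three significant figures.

D ≈ 324 mm

Swamee-Jain (Type III): D = 0.66·[ε^1.25·(LQ²/(gh_f))^4.75 + ν·Q^9.4·(L/(gh_f))^5.2]^0.04
LQ²/(gh_f) = 0.2214; L/(gh_f) = 10.11
Term 1 = ε^1.25·(…)^4.75 = 1.18×10^-8; Term 2 = ν·Q^9.4·(…)^5.2 = 6.43×10^-9
D = 0.66·(1.18×10^-8 + 6.43×10^-9)^0.04 = 0.3236 m = 324 mm
Check: V = 1.80 m/s, Re = 2.41×10^5, f = 0.01826, h_f = 21.4 m ≈ 23.2 m ✓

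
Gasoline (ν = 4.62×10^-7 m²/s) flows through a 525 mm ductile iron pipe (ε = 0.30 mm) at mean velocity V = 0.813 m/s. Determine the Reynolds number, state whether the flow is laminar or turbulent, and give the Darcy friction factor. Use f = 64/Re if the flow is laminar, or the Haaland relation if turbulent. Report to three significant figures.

Re = VD/ν = 0.8130·0.525/4.62×10^-7 = 9.24×10^5
Re > 4000 → turbulent; ε/D = 5.71×10^-4
Haaland: f = 0.01768

Re ≈ 9.24×10^5; turbulent; f ≈ 0.0177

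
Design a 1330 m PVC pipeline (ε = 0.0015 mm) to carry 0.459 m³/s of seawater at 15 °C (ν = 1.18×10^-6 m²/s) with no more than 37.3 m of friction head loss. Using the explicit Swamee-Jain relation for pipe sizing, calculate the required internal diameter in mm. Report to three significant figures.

D ≈ 373 mm

Swamee-Jain (Type III): D = 0.66·[ε^1.25·(LQ²/(gh_f))^4.75 + ν·Q^9.4·(L/(gh_f))^5.2]^0.04
LQ²/(gh_f) = 0.7658; L/(gh_f) = 3.635
Term 1 = ε^1.25·(…)^4.75 = 1.48×10^-8; Term 2 = ν·Q^9.4·(…)^5.2 = 6.42×10^-7
D = 0.66·(1.48×10^-8 + 6.42×10^-7)^0.04 = 0.3735 m = 373 mm
Check: V = 4.19 m/s, Re = 1.33×10^6, f = 0.01119, h_f = 35.7 m ≈ 37.3 m ✓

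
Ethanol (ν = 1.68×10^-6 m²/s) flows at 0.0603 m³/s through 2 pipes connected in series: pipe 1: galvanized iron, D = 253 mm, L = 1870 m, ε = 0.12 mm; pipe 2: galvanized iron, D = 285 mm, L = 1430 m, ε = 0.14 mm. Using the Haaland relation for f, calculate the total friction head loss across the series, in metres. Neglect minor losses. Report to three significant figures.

Pipe 1: V = 1.199 m/s, Re = 1.81×10^5, ε/D = 4.74×10^-4, f = 0.01868, h_1 = f(L/D)V²/2g = 10.12 m
Pipe 2: V = 0.9452 m/s, Re = 1.60×10^5, ε/D = 4.91×10^-4, f = 0.01898, h_2 = f(L/D)V²/2g = 4.337 m
Series → Q common, losses add: H = Σh = 14.46 m

H ≈ 14.5 m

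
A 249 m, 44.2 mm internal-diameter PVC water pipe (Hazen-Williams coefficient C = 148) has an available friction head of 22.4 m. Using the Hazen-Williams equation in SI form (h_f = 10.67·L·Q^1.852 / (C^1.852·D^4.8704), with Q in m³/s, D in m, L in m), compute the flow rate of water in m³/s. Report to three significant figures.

Rearranging: Q = [h_f·C^1.852·D^4.8704 / (10.67·L)]^(1/1.852)
Q = [22.4·148^1.852·0.0442^4.8704 / (10.67·249)]^0.540 = 0.003076 m³/s

Q ≈ 0.00308 m³/s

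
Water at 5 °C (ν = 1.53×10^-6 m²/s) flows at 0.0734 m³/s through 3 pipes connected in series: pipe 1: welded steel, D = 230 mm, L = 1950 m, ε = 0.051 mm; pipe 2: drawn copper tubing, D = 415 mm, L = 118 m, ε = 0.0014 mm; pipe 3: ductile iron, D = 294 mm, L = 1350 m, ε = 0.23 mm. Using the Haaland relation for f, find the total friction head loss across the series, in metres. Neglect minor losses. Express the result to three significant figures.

Pipe 1: V = 1.767 m/s, Re = 2.66×10^5, ε/D = 2.22×10^-4, f = 0.01645, h_1 = f(L/D)V²/2g = 22.18 m
Pipe 2: V = 0.5426 m/s, Re = 1.47×10^5, ε/D = 3.37×10^-6, f = 0.01648, h_2 = f(L/D)V²/2g = 0.07034 m
Pipe 3: V = 1.081 m/s, Re = 2.08×10^5, ε/D = 7.82×10^-4, f = 0.01995, h_3 = f(L/D)V²/2g = 5.458 m
Series → Q common, losses add: H = Σh = 27.71 m

H ≈ 27.7 m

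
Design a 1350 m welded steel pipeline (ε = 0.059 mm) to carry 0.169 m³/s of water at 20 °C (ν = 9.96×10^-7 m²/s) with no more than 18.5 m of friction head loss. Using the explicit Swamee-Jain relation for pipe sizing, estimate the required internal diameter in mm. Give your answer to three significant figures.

Swamee-Jain (Type III): D = 0.66·[ε^1.25·(LQ²/(gh_f))^4.75 + ν·Q^9.4·(L/(gh_f))^5.2]^0.04
LQ²/(gh_f) = 0.2125; L/(gh_f) = 7.439
Term 1 = ε^1.25·(…)^4.75 = 3.30×10^-9; Term 2 = ν·Q^9.4·(…)^5.2 = 1.87×10^-9
D = 0.66·(3.30×10^-9 + 1.87×10^-9)^0.04 = 0.3077 m = 308 mm
Check: V = 2.27 m/s, Re = 7.02×10^5, f = 0.01502, h_f = 17.4 m ≈ 18.5 m ✓

D ≈ 308 mm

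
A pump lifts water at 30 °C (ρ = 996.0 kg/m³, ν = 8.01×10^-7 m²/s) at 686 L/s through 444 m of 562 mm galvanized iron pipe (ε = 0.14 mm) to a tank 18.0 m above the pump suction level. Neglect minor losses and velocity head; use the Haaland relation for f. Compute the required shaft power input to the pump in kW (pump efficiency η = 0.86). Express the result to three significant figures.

P_shaft ≈ 176 kW

V = 4Q/(πD²) = 2.765 m/s; Re = 1.94×10^6; ε/D = 2.49×10^-4; f = 0.01478
h_f = f(L/D)V²/2g = 4.552 m
Total head H = z + h_f = 18.0 + 4.552 = 22.55 m
P_hyd = ρgQH = 996.0·9.81·0.686·22.55 = 151.2 kW
P_shaft = P_hyd/η = 151.2/0.86 = 175.8 kW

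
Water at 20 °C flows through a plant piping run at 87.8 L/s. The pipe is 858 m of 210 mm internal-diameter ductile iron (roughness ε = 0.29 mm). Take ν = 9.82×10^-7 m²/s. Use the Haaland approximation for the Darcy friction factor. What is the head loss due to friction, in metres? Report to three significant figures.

V = 4Q/(πD²) = 4·0.0878/(π·0.210²) = 2.535 m/s
Re = VD/ν = 2.535·0.210/9.82×10^-7 = 5.42×10^5 → turbulent
ε/D = 0.29/210 = 0.00138
Haaland: f = 0.02170
h_f = f(L/D)V²/(2g) = 0.02170·(858/0.210)·2.535²/(2·9.81) = 29.04 m

h_f ≈ 29.0 m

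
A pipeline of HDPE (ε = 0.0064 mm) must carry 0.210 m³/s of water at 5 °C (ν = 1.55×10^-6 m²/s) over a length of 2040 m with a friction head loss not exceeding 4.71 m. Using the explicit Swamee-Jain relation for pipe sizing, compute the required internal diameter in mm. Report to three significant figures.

D ≈ 473 mm

Swamee-Jain (Type III): D = 0.66·[ε^1.25·(LQ²/(gh_f))^4.75 + ν·Q^9.4·(L/(gh_f))^5.2]^0.04
LQ²/(gh_f) = 1.947; L/(gh_f) = 44.15
Term 1 = ε^1.25·(…)^4.75 = 7.63×10^-6; Term 2 = ν·Q^9.4·(…)^5.2 = 2.36×10^-4
D = 0.66·(7.63×10^-6 + 2.36×10^-4)^0.04 = 0.4732 m = 473 mm
Check: V = 1.19 m/s, Re = 3.65×10^5, f = 0.01404, h_f = 4.40 m ≈ 4.71 m ✓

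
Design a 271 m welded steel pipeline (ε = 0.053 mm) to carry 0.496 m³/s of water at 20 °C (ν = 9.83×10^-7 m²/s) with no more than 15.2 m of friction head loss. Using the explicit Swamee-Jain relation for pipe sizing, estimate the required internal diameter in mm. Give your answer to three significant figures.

D ≈ 350 mm

Swamee-Jain (Type III): D = 0.66·[ε^1.25·(LQ²/(gh_f))^4.75 + ν·Q^9.4·(L/(gh_f))^5.2]^0.04
LQ²/(gh_f) = 0.4471; L/(gh_f) = 1.817
Term 1 = ε^1.25·(…)^4.75 = 9.88×10^-8; Term 2 = ν·Q^9.4·(…)^5.2 = 3.01×10^-8
D = 0.66·(9.88×10^-8 + 3.01×10^-8)^0.04 = 0.3499 m = 350 mm
Check: V = 5.16 m/s, Re = 1.84×10^6, f = 0.01374, h_f = 14.4 m ≈ 15.2 m ✓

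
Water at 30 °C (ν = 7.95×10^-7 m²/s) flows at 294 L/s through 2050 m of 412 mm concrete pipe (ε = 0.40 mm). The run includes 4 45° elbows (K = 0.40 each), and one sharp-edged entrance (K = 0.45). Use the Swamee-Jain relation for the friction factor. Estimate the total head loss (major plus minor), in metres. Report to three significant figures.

H_L ≈ 25.0 m

V = 4Q/(πD²) = 2.205 m/s; V²/2g = 0.2479 m
Re = 1.14×10^6, ε/D = 9.71×10^-4 → f = 0.01985 (Swamee-Jain)
Major: h_f = f(L/D)·V²/2g = 0.01985·4976·0.2479 = 24.48 m
Minor: ΣK = 2.05; h_m = ΣK·V²/2g = 0.5081 m
Total H_L = 24.48 + 0.5081 = 24.99 m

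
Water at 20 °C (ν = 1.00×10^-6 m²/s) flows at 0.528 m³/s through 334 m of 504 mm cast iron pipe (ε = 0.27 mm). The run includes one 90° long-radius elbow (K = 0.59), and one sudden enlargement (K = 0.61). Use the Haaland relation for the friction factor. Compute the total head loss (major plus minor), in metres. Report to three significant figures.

V = 4Q/(πD²) = 2.647 m/s; V²/2g = 0.3570 m
Re = 1.33×10^6, ε/D = 5.36×10^-4 → f = 0.01731 (Haaland)
Major: h_f = f(L/D)·V²/2g = 0.01731·662.7·0.3570 = 4.096 m
Minor: ΣK = 1.20; h_m = ΣK·V²/2g = 0.4284 m
Total H_L = 4.096 + 0.4284 = 4.524 m

H_L ≈ 4.52 m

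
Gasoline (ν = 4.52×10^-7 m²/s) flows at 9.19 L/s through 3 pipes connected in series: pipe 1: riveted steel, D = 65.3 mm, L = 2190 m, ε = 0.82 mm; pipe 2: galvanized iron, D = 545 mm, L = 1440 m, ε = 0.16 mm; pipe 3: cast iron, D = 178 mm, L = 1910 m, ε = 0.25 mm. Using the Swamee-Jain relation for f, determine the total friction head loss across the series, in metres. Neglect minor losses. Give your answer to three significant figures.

H ≈ 532 m

Pipe 1: V = 2.744 m/s, Re = 3.96×10^5, ε/D = 0.0126, f = 0.04122, h_1 = f(L/D)V²/2g = 530.6 m
Pipe 2: V = 0.03939 m/s, Re = 4.75×10^4, ε/D = 2.94×10^-4, f = 0.02211, h_2 = f(L/D)V²/2g = 0.004621 m
Pipe 3: V = 0.3693 m/s, Re = 1.45×10^5, ε/D = 0.00140, f = 0.02305, h_3 = f(L/D)V²/2g = 1.720 m
Series → Q common, losses add: H = Σh = 532.3 m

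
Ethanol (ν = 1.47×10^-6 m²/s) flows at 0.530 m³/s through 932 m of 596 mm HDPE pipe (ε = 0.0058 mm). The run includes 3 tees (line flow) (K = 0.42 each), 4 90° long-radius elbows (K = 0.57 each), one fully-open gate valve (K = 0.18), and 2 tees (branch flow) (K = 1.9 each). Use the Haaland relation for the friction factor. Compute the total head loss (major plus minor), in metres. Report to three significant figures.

H_L ≈ 4.91 m

V = 4Q/(πD²) = 1.900 m/s; V²/2g = 0.1839 m
Re = 7.70×10^5, ε/D = 9.73×10^-6 → f = 0.01226 (Haaland)
Major: h_f = f(L/D)·V²/2g = 0.01226·1564·0.1839 = 3.526 m
Minor: ΣK = 7.52; h_m = ΣK·V²/2g = 1.383 m
Total H_L = 3.526 + 1.383 = 4.909 m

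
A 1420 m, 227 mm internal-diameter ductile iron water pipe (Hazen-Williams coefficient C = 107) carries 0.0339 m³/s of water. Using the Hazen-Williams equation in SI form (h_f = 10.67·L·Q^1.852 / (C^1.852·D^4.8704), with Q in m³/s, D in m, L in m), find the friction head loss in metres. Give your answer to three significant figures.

h_f ≈ 6.86 m

h_f = 10.67·1420·0.0339^1.852 / (107^1.852·0.227^4.8704) = 6.861 m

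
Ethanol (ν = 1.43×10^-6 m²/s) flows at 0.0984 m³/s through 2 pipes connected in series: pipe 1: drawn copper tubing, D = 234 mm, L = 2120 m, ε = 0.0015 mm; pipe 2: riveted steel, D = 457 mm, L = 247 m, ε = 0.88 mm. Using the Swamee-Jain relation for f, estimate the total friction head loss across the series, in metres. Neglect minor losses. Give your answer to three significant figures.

Pipe 1: V = 2.288 m/s, Re = 3.74×10^5, ε/D = 6.41×10^-6, f = 0.01388, h_1 = f(L/D)V²/2g = 33.56 m
Pipe 2: V = 0.5999 m/s, Re = 1.92×10^5, ε/D = 0.00193, f = 0.02431, h_2 = f(L/D)V²/2g = 0.2410 m
Series → Q common, losses add: H = Σh = 33.80 m

H ≈ 33.8 m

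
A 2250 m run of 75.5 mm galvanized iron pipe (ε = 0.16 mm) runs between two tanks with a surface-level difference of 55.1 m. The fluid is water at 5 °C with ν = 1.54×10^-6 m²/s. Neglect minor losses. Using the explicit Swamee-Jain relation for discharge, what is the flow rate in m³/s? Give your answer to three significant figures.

Q ≈ 0.00524 m³/s

Swamee-Jain (Type II): Q = -0.965·√(gD⁵h_f/L)·ln[ε/(3.7D) + √(3.17ν²L/(gD³h_f))]
√(gD⁵h_f/L) = √(9.81·0.0755⁵·55.1/2250) = 7.677×10^-4
ε/(3.7D) = 5.73×10^-4; √(3.17ν²L/(gD³h_f)) = 2.70×10^-4
Q = -0.965·7.677×10^-4·ln(8.424×10^-4) = 0.005244 m³/s
Check: V = 1.17 m/s, Re = 5.74×10^4, f = 0.02671, h_f = 55.7 m ≈ 55.1 m ✓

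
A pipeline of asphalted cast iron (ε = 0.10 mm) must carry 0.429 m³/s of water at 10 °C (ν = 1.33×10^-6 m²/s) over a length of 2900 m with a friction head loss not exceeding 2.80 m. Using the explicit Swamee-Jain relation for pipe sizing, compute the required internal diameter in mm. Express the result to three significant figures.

D ≈ 755 mm

Swamee-Jain (Type III): D = 0.66·[ε^1.25·(LQ²/(gh_f))^4.75 + ν·Q^9.4·(L/(gh_f))^5.2]^0.04
LQ²/(gh_f) = 19.43; L/(gh_f) = 105.6
Term 1 = ε^1.25·(…)^4.75 = 13.2; Term 2 = ν·Q^9.4·(…)^5.2 = 15.5
D = 0.66·(13.2 + 15.5)^0.04 = 0.7549 m = 755 mm
Check: V = 0.959 m/s, Re = 5.44×10^5, f = 0.01471, h_f = 2.65 m ≈ 2.80 m ✓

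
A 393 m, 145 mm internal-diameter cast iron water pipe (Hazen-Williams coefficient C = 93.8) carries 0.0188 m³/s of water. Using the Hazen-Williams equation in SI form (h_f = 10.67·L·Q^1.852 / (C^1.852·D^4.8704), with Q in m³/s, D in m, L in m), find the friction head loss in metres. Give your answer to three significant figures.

h_f = 10.67·393·0.0188^1.852 / (93.8^1.852·0.145^4.8704) = 7.215 m

h_f ≈ 7.22 m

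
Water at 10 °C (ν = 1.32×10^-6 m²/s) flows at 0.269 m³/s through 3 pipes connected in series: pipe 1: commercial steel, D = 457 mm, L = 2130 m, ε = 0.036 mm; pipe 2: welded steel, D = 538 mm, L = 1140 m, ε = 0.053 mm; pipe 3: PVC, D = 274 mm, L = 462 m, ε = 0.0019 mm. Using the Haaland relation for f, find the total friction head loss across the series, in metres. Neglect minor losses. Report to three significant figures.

Pipe 1: V = 1.640 m/s, Re = 5.68×10^5, ε/D = 7.88×10^-5, f = 0.01380, h_1 = f(L/D)V²/2g = 8.818 m
Pipe 2: V = 1.183 m/s, Re = 4.82×10^5, ε/D = 9.85×10^-5, f = 0.01431, h_2 = f(L/D)V²/2g = 2.164 m
Pipe 3: V = 4.562 m/s, Re = 9.47×10^5, ε/D = 6.93×10^-6, f = 0.01181, h_3 = f(L/D)V²/2g = 21.12 m
Series → Q common, losses add: H = Σh = 32.11 m

H ≈ 32.1 m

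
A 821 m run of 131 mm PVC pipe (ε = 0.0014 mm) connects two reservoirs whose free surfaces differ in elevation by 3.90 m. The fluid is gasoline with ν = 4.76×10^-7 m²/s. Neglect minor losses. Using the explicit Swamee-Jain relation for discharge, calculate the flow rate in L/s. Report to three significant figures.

Q ≈ 12.1 L/s

Swamee-Jain (Type II): Q = -0.965·√(gD⁵h_f/L)·ln[ε/(3.7D) + √(3.17ν²L/(gD³h_f))]
√(gD⁵h_f/L) = √(9.81·0.131⁵·3.90/821) = 0.001341
ε/(3.7D) = 2.89×10^-6; √(3.17ν²L/(gD³h_f)) = 8.28×10^-5
Q = -0.965·0.001341·ln(8.569×10^-5) = 0.01212 m³/s
Check: V = 0.899 m/s, Re = 2.47×10^5, f = 0.01502, h_f = 3.88 m ≈ 3.90 m ✓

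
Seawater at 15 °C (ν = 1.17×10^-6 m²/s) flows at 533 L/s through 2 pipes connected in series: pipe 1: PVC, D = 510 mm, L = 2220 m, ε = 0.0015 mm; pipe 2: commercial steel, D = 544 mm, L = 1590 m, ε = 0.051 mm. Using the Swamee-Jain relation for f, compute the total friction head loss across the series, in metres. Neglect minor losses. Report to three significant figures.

Pipe 1: V = 2.609 m/s, Re = 1.14×10^6, ε/D = 2.94×10^-6, f = 0.01144, h_1 = f(L/D)V²/2g = 17.28 m
Pipe 2: V = 2.293 m/s, Re = 1.07×10^6, ε/D = 9.37×10^-5, f = 0.01334, h_2 = f(L/D)V²/2g = 10.45 m
Series → Q common, losses add: H = Σh = 27.73 m

H ≈ 27.7 m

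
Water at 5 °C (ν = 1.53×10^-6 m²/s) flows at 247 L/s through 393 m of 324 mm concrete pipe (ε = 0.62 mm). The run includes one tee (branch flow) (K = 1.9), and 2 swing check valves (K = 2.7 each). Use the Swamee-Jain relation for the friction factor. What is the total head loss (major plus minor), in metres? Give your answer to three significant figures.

H_L ≈ 16.4 m

V = 4Q/(πD²) = 2.996 m/s; V²/2g = 0.4574 m
Re = 6.34×10^5, ε/D = 0.00191 → f = 0.02355 (Swamee-Jain)
Major: h_f = f(L/D)·V²/2g = 0.02355·1213·0.4574 = 13.07 m
Minor: ΣK = 7.30; h_m = ΣK·V²/2g = 3.339 m
Total H_L = 13.07 + 3.339 = 16.40 m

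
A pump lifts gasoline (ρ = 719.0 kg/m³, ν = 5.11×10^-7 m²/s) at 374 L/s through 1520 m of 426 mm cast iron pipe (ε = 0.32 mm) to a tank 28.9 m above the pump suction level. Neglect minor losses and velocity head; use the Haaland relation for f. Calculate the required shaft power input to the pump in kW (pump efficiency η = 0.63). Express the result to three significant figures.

P_shaft ≈ 218 kW

V = 4Q/(πD²) = 2.624 m/s; Re = 2.19×10^6; ε/D = 7.51×10^-4; f = 0.01852
h_f = f(L/D)V²/2g = 23.20 m
Total head H = z + h_f = 28.9 + 23.20 = 52.10 m
P_hyd = ρgQH = 719.0·9.81·0.374·52.10 = 137.4 kW
P_shaft = P_hyd/η = 137.4/0.63 = 218.1 kW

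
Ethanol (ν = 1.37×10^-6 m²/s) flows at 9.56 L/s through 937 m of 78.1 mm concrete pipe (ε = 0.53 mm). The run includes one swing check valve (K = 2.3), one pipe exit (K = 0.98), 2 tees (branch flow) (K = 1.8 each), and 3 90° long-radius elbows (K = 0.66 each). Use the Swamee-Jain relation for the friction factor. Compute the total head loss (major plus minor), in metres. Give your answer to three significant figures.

V = 4Q/(πD²) = 1.996 m/s; V²/2g = 0.2030 m
Re = 1.14×10^5, ε/D = 0.00679 → f = 0.03430 (Swamee-Jain)
Major: h_f = f(L/D)·V²/2g = 0.03430·11997·0.2030 = 83.52 m
Minor: ΣK = 8.86; h_m = ΣK·V²/2g = 1.798 m
Total H_L = 83.52 + 1.798 = 85.31 m

H_L ≈ 85.3 m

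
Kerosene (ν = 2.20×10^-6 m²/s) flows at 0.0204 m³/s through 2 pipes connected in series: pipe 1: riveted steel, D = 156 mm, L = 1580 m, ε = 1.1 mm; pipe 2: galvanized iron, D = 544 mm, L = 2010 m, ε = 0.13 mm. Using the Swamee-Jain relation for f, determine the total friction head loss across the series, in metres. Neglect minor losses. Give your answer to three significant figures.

Pipe 1: V = 1.067 m/s, Re = 7.57×10^4, ε/D = 0.00705, f = 0.03507, h_1 = f(L/D)V²/2g = 20.63 m
Pipe 2: V = 0.08777 m/s, Re = 2.17×10^4, ε/D = 2.39×10^-4, f = 0.02591, h_2 = f(L/D)V²/2g = 0.03758 m
Series → Q common, losses add: H = Σh = 20.66 m

H ≈ 20.7 m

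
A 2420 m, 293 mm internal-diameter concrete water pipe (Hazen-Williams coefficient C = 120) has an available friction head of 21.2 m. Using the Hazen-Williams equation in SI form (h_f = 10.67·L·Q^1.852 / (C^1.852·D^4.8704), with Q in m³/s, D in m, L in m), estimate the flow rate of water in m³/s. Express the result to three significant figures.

Q ≈ 0.103 m³/s

Rearranging: Q = [h_f·C^1.852·D^4.8704 / (10.67·L)]^(1/1.852)
Q = [21.2·120^1.852·0.293^4.8704 / (10.67·2420)]^0.540 = 0.1026 m³/s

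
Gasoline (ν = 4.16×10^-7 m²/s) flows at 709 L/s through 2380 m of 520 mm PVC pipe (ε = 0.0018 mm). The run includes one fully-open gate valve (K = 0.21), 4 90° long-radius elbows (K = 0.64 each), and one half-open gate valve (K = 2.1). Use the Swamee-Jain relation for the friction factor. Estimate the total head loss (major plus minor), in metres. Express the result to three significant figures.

V = 4Q/(πD²) = 3.338 m/s; V²/2g = 0.5681 m
Re = 4.17×10^6, ε/D = 3.46×10^-6 → f = 0.009464 (Swamee-Jain)
Major: h_f = f(L/D)·V²/2g = 0.009464·4577·0.5681 = 24.61 m
Minor: ΣK = 4.87; h_m = ΣK·V²/2g = 2.766 m
Total H_L = 24.61 + 2.766 = 27.37 m

H_L ≈ 27.4 m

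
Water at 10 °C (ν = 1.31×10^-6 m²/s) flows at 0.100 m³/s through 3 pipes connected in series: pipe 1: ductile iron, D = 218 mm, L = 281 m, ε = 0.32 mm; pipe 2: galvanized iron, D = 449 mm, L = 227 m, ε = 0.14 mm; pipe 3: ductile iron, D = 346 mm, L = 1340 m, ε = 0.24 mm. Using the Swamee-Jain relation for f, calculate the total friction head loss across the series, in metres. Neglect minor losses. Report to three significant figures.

Pipe 1: V = 2.679 m/s, Re = 4.46×10^5, ε/D = 0.00147, f = 0.02224, h_1 = f(L/D)V²/2g = 10.49 m
Pipe 2: V = 0.6316 m/s, Re = 2.16×10^5, ε/D = 3.12×10^-4, f = 0.01771, h_2 = f(L/D)V²/2g = 0.1820 m
Pipe 3: V = 1.064 m/s, Re = 2.81×10^5, ε/D = 6.94×10^-4, f = 0.01944, h_3 = f(L/D)V²/2g = 4.340 m
Series → Q common, losses add: H = Σh = 15.01 m

H ≈ 15.0 m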